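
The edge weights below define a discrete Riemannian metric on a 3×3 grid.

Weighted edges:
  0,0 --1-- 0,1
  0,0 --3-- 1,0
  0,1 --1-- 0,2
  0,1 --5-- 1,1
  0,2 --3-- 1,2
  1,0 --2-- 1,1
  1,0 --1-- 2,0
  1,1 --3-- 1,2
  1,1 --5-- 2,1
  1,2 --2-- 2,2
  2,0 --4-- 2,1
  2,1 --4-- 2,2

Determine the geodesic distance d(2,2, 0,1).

Shortest path: 2,2 → 1,2 → 0,2 → 0,1, total weight = 6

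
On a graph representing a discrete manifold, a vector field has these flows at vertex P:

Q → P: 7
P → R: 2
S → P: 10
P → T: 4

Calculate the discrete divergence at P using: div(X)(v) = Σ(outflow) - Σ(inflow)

Divergence = sum of outgoing flows = (-7) + 2 + (-10) + 4 = -11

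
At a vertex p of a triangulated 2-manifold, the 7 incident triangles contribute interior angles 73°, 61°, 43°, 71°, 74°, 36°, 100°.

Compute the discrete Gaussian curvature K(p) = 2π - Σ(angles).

Sum of angles = 458°. K = 360° - 458° = -98° = -49π/90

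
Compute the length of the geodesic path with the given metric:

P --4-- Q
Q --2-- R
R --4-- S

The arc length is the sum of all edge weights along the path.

Arc length = 4 + 2 + 4 = 10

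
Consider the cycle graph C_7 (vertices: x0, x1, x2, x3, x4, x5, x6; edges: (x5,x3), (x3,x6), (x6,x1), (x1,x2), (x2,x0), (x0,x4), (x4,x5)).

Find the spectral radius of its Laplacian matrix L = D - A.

The cycle graph C_n has Laplacian eigenvalues λ_k = 2 − 2cos(2πk/n), k = 0, 1, …, n−1. Here n = 7:
k=0: 2 − 2cos(0) = 0.0; k=1: 2 − 2cos(2π/7) = 0.753; k=2: 2 − 2cos(4π/7) = 2.445; k=3: 2 − 2cos(6π/7) = 3.8019; k=4: 2 − 2cos(8π/7) = 3.8019; k=5: 2 − 2cos(10π/7) = 2.445; k=6: 2 − 2cos(12π/7) = 0.753.
Laplacian eigenvalues: [0.0, 0.753, 0.753, 2.445, 2.445, 3.8019, 3.8019]. Largest eigenvalue (spectral radius) = 3.8019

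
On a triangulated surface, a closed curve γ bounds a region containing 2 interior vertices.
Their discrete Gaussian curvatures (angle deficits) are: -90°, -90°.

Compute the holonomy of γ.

Holonomy = total enclosed curvature = (-90°) + (-90°) = -180°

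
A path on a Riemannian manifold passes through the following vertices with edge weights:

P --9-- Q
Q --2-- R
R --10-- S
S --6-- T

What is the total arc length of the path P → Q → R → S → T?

Arc length = 9 + 2 + 10 + 6 = 27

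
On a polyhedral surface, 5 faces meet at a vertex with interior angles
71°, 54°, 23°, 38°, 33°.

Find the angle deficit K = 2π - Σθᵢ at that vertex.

Sum of angles = 219°. K = 360° - 219° = 141° = 47π/60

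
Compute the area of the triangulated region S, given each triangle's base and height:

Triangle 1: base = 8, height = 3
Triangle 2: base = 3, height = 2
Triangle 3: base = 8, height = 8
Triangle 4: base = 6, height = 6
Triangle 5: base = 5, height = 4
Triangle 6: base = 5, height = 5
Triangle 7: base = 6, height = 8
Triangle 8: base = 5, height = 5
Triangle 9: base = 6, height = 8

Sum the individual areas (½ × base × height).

(1/2)×8×3 + (1/2)×3×2 + (1/2)×8×8 + (1/2)×6×6 + (1/2)×5×4 + (1/2)×5×5 + (1/2)×6×8 + (1/2)×5×5 + (1/2)×6×8 = 148.0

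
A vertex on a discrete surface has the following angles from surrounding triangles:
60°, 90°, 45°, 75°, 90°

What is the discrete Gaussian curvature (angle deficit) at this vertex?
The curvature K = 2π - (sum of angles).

Sum of angles = 360°. K = 360° - 360° = 0° = 0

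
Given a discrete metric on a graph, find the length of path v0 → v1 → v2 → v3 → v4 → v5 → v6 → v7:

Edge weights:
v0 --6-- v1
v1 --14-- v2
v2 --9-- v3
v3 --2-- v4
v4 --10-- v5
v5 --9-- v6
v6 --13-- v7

Arc length = 6 + 14 + 9 + 2 + 10 + 9 + 13 = 63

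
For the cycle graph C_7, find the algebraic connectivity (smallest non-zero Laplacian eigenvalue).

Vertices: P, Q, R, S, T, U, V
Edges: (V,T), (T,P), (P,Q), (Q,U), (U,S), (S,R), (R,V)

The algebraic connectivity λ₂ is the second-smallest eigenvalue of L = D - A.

The cycle graph C_n has Laplacian eigenvalues λ_k = 2 − 2cos(2πk/n), k = 0, 1, …, n−1. Here n = 7:
k=0: 2 − 2cos(0) = 0.0; k=1: 2 − 2cos(2π/7) = 0.753; k=2: 2 − 2cos(4π/7) = 2.445; k=3: 2 − 2cos(6π/7) = 3.8019; k=4: 2 − 2cos(8π/7) = 3.8019; k=5: 2 − 2cos(10π/7) = 2.445; k=6: 2 − 2cos(12π/7) = 0.753.
Laplacian eigenvalues: [0.0, 0.753, 0.753, 2.445, 2.445, 3.8019, 3.8019]. Algebraic connectivity (smallest non-zero eigenvalue) = 0.753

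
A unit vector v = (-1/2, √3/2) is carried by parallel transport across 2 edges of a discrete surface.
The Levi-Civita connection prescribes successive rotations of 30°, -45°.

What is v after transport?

Total rotation: 30° + (-45°) = -15°. Final vector: (-0.2588, 0.9659)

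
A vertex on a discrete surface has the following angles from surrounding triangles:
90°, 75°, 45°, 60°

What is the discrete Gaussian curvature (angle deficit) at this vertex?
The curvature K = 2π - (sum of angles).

Sum of angles = 270°. K = 360° - 270° = 90° = π/2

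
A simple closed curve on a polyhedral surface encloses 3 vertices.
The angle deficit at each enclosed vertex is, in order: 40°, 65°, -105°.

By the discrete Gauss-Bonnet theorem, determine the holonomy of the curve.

Holonomy = total enclosed curvature = 40° + 65° + (-105°) = 0°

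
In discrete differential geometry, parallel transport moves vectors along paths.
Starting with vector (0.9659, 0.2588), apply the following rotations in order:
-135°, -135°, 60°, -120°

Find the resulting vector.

Total rotation: (-135°) + (-135°) + 60° + (-120°) = -330° ≡ 30° (mod 360°). Final vector: (0.7071, 0.7071)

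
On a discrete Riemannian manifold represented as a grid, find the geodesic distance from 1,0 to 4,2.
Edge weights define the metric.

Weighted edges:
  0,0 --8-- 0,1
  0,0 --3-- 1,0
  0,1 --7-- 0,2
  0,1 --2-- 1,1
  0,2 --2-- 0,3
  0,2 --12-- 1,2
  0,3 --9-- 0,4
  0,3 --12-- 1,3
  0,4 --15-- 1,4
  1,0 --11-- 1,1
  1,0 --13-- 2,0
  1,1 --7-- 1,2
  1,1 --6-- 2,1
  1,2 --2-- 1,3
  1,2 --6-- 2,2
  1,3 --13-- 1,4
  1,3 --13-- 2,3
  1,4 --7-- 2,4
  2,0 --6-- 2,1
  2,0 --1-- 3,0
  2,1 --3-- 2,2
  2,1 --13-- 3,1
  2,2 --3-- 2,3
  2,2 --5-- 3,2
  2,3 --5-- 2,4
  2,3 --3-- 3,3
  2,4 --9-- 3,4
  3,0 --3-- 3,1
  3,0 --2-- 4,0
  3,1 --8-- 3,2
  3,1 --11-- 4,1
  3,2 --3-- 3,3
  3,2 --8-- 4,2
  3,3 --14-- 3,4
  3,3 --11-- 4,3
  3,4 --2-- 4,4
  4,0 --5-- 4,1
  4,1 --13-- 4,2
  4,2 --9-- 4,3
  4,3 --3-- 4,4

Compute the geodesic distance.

Shortest path: 1,0 → 2,0 → 3,0 → 3,1 → 3,2 → 4,2, total weight = 33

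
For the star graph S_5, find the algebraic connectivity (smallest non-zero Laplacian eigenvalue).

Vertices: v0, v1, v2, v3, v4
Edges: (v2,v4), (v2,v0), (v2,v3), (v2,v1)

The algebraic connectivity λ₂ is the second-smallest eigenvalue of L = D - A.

The star S_5 is the complete bipartite graph K_{1,4} (one hub of degree 4, 4 leaves of degree 1). The Laplacian spectrum of K_{p,q} is 0, p (multiplicity q−1), q (multiplicity p−1), p+q. With p = 1, q = 4: 0 once, 1 with multiplicity 3, and 5 once. (Check: trace L = sum of degrees = 8 = 3·1 + 5.)
Laplacian eigenvalues: [0.0, 1.0, 1.0, 1.0, 5.0]. Algebraic connectivity (smallest non-zero eigenvalue) = 1.0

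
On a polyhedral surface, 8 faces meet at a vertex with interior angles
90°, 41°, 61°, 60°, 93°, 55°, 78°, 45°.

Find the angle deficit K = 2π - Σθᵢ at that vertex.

Sum of angles = 523°. K = 360° - 523° = -163° = -163π/180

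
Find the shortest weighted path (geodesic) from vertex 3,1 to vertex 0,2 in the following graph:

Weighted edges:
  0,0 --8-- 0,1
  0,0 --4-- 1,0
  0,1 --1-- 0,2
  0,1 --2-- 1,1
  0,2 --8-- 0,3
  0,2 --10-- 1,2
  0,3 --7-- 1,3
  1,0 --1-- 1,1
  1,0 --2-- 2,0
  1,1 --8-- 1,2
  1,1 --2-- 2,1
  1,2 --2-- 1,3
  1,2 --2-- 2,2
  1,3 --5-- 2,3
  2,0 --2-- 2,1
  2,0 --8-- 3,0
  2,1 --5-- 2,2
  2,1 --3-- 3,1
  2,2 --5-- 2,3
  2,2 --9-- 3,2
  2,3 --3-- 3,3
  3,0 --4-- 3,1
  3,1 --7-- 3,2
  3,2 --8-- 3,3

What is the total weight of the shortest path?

Shortest path: 3,1 → 2,1 → 1,1 → 0,1 → 0,2, total weight = 8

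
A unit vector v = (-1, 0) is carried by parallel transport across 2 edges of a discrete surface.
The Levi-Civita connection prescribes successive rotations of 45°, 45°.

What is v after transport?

Total rotation: 45° + 45° = 90°. Final vector: (0, -1)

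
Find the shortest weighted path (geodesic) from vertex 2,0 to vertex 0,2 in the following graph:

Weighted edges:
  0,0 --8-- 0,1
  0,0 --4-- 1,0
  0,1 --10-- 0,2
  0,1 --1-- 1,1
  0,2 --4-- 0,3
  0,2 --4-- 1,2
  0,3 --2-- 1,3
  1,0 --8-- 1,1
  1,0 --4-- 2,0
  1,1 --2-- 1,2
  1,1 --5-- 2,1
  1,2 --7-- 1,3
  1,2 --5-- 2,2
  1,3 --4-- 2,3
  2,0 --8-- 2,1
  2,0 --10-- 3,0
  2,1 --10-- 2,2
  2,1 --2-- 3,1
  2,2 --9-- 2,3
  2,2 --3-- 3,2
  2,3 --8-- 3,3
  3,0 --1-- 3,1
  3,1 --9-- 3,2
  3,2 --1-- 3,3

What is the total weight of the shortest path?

Shortest path: 2,0 → 1,0 → 1,1 → 1,2 → 0,2, total weight = 18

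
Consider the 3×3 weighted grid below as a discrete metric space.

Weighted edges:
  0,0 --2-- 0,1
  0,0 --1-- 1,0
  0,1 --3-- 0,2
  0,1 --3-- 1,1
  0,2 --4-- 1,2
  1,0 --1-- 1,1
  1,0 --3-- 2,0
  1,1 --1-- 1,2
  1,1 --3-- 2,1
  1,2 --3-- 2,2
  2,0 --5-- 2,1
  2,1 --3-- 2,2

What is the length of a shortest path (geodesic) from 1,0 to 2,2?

Shortest path: 1,0 → 1,1 → 1,2 → 2,2, total weight = 5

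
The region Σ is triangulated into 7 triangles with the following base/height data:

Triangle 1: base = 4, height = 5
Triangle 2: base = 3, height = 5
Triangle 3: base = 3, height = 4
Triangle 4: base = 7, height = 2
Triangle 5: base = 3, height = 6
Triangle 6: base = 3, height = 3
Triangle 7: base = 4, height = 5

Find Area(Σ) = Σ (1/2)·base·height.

(1/2)×4×5 + (1/2)×3×5 + (1/2)×3×4 + (1/2)×7×2 + (1/2)×3×6 + (1/2)×3×3 + (1/2)×4×5 = 54.0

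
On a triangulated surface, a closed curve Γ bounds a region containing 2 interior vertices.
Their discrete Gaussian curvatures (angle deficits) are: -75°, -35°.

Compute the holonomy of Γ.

Holonomy = total enclosed curvature = (-75°) + (-35°) = -110°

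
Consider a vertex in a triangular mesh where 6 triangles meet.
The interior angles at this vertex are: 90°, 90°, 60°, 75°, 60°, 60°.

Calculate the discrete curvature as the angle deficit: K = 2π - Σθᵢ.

Sum of angles = 435°. K = 360° - 435° = -75°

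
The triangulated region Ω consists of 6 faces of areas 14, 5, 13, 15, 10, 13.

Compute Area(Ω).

14 + 5 + 13 + 15 + 10 + 13 = 70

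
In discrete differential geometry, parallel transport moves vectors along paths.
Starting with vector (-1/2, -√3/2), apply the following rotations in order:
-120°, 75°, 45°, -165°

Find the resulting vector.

Total rotation: (-120°) + 75° + 45° + (-165°) = -165°. Final vector: (0.2588, 0.9659)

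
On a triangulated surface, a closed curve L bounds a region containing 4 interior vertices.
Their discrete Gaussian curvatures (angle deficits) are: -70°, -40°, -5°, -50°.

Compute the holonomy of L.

Holonomy = total enclosed curvature = (-70°) + (-40°) + (-5°) + (-50°) = -165°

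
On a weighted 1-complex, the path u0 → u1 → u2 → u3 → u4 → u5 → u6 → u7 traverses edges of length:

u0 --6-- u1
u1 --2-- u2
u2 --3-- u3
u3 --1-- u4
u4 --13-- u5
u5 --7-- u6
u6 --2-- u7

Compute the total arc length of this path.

Arc length = 6 + 2 + 3 + 1 + 13 + 7 + 2 = 34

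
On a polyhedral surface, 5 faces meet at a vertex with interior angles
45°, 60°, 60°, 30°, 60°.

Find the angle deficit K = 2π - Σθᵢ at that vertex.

Sum of angles = 255°. K = 360° - 255° = 105°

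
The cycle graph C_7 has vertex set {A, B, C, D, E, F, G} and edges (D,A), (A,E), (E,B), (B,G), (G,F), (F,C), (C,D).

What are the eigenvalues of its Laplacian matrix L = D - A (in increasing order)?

The cycle graph C_n has Laplacian eigenvalues λ_k = 2 − 2cos(2πk/n), k = 0, 1, …, n−1. Here n = 7:
k=0: 2 − 2cos(0) = 0.0; k=1: 2 − 2cos(2π/7) = 0.753; k=2: 2 − 2cos(4π/7) = 2.445; k=3: 2 − 2cos(6π/7) = 3.8019; k=4: 2 − 2cos(8π/7) = 3.8019; k=5: 2 − 2cos(10π/7) = 2.445; k=6: 2 − 2cos(12π/7) = 0.753.
Laplacian eigenvalues (increasing order): [0.0, 0.753, 0.753, 2.445, 2.445, 3.8019, 3.8019]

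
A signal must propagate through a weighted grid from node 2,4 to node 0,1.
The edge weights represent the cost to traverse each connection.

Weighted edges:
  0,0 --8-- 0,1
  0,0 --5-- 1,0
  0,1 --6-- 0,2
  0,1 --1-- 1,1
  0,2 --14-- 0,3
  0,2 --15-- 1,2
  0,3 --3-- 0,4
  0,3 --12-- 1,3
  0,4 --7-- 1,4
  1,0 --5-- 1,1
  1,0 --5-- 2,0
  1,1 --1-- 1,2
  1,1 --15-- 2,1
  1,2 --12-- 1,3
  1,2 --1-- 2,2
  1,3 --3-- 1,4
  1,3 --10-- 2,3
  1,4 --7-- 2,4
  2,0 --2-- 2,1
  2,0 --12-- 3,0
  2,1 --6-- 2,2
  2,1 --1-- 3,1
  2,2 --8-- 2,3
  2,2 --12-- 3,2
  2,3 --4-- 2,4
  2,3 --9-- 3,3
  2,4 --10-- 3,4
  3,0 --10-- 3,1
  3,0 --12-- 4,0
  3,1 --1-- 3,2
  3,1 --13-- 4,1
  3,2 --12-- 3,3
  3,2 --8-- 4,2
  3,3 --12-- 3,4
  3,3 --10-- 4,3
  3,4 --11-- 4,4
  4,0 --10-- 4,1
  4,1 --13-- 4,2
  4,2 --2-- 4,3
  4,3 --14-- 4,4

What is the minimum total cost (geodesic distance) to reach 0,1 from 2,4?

Shortest path: 2,4 → 2,3 → 2,2 → 1,2 → 1,1 → 0,1, total weight = 15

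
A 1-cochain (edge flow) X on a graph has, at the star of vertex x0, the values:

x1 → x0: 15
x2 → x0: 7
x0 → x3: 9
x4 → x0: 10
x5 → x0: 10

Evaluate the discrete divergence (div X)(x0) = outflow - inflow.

Divergence = sum of outgoing flows = (-15) + (-7) + 9 + (-10) + (-10) = -33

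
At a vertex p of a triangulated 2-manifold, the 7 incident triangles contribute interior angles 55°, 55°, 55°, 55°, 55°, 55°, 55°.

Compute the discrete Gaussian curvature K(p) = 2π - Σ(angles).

Sum of angles = 385°. K = 360° - 385° = -25°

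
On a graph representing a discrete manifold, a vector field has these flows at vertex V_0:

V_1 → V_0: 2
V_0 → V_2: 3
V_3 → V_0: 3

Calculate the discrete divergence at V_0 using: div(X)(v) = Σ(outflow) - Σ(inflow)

Divergence = sum of outgoing flows = (-2) + 3 + (-3) = -2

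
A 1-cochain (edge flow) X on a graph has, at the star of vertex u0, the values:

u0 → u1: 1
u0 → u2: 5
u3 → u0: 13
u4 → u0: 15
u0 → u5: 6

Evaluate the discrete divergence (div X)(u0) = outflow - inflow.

Divergence = sum of outgoing flows = 1 + 5 + (-13) + (-15) + 6 = -16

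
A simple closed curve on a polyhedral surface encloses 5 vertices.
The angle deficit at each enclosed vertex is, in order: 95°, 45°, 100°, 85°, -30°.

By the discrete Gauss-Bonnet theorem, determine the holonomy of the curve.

Holonomy = total enclosed curvature = 95° + 45° + 100° + 85° + (-30°) = 295°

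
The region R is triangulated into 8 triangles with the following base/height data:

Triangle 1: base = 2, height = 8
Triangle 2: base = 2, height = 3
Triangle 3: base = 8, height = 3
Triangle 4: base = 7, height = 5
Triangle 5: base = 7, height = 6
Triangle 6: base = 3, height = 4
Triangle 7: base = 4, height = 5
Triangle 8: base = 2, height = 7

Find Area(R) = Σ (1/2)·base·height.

(1/2)×2×8 + (1/2)×2×3 + (1/2)×8×3 + (1/2)×7×5 + (1/2)×7×6 + (1/2)×3×4 + (1/2)×4×5 + (1/2)×2×7 = 84.5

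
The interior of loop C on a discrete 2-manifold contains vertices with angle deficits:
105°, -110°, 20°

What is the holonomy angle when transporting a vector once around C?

Holonomy = total enclosed curvature = 105° + (-110°) + 20° = 15°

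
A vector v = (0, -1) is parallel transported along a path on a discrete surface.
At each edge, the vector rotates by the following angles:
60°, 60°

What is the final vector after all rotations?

Total rotation: 60° + 60° = 120°. Final vector: (0.8660, 0.5000)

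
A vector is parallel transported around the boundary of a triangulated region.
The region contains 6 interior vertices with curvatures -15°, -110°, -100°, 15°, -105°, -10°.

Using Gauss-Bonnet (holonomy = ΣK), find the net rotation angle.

Holonomy = total enclosed curvature = (-15°) + (-110°) + (-100°) + 15° + (-105°) + (-10°) = -325°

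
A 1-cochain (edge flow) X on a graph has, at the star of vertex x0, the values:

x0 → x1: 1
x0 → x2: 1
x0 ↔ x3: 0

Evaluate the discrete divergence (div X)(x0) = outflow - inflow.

Divergence = sum of outgoing flows = 1 + 1 + 0 = 2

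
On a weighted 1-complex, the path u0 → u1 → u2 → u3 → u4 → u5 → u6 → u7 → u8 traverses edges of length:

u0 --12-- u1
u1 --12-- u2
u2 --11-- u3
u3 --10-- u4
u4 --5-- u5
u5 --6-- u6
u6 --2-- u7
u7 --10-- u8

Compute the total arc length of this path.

Arc length = 12 + 12 + 11 + 10 + 5 + 6 + 2 + 10 = 68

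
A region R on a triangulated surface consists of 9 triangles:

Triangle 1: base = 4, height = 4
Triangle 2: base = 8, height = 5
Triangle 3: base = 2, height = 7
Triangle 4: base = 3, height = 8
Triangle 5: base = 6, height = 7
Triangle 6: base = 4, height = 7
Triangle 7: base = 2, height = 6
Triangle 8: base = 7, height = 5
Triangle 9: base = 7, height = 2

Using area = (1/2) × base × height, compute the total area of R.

(1/2)×4×4 + (1/2)×8×5 + (1/2)×2×7 + (1/2)×3×8 + (1/2)×6×7 + (1/2)×4×7 + (1/2)×2×6 + (1/2)×7×5 + (1/2)×7×2 = 112.5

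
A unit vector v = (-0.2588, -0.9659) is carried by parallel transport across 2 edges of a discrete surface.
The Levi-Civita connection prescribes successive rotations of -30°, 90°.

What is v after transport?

Total rotation: (-30°) + 90° = 60°. Final vector: (0.7071, -0.7071)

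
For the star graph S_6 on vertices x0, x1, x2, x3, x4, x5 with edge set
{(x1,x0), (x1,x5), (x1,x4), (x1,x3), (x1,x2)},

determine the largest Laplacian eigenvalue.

The star S_6 is the complete bipartite graph K_{1,5} (one hub of degree 5, 5 leaves of degree 1). The Laplacian spectrum of K_{p,q} is 0, p (multiplicity q−1), q (multiplicity p−1), p+q. With p = 1, q = 5: 0 once, 1 with multiplicity 4, and 6 once. (Check: trace L = sum of degrees = 10 = 4·1 + 6.)
Laplacian eigenvalues: [0.0, 1.0, 1.0, 1.0, 1.0, 6.0]. Largest eigenvalue (spectral radius) = 6.0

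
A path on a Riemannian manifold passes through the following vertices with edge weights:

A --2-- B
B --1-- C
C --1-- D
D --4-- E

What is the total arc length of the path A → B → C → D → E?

Arc length = 2 + 1 + 1 + 4 = 8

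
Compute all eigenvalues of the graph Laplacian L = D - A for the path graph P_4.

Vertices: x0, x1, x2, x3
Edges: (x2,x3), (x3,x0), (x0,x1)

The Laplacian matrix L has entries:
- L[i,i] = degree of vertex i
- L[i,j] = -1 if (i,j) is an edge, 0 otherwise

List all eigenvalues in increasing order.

The path graph P_n has Laplacian eigenvalues λ_k = 2 − 2cos(kπ/n), k = 0, 1, …, n−1. Here n = 4:
k=0: 2 − 2cos(0) = 0.0; k=1: 2 − 2cos(π/4) = 0.5858; k=2: 2 − 2cos(π/2) = 2.0; k=3: 2 − 2cos(3π/4) = 3.4142.
Laplacian eigenvalues (increasing order): [0.0, 0.5858, 2.0, 3.4142]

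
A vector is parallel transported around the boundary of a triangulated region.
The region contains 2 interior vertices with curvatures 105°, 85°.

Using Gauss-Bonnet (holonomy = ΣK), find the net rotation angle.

Holonomy = total enclosed curvature = 105° + 85° = 190°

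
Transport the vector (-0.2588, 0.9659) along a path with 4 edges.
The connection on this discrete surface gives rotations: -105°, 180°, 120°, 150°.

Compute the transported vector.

Total rotation: (-105°) + 180° + 120° + 150° = 345° ≡ -15° (mod 360°). Final vector: (0, 1)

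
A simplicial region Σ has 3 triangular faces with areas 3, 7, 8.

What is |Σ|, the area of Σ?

3 + 7 + 8 = 18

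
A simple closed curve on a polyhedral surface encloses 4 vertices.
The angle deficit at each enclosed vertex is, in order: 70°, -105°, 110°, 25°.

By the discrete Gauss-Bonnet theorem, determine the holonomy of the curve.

Holonomy = total enclosed curvature = 70° + (-105°) + 110° + 25° = 100°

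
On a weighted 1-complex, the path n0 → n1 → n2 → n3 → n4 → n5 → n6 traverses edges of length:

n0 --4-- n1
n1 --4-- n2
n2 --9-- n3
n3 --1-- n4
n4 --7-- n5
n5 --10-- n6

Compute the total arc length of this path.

Arc length = 4 + 4 + 9 + 1 + 7 + 10 = 35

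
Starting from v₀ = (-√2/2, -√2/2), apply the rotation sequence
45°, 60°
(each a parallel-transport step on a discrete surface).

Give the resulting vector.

Total rotation: 45° + 60° = 105°. Final vector: (0.8660, -0.5000)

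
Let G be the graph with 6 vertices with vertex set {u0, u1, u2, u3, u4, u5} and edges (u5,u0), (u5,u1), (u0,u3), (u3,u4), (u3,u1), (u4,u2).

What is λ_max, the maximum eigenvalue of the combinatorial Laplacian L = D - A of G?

Degrees: deg(u0) = 2, deg(u1) = 2, deg(u2) = 1, deg(u3) = 3, deg(u4) = 2, deg(u5) = 2.
L = D − A with rows/columns ordered (u0, u1, u2, u3, u4, u5):
  [ 2,  0,  0, -1,  0, -1]
  [ 0,  2,  0, -1,  0, -1]
  [ 0,  0,  1,  0, -1,  0]
  [-1, -1,  0,  3, -1,  0]
  [ 0,  0, -1, -1,  2,  0]
  [-1, -1,  0,  0,  0,  2]
Characteristic polynomial: det(λI − L) = λ(λ² − 5λ + 2)(λ − 2)²(λ − 3).
Roots: λ = 0; (λ² − 5λ + 2) = 0 ⇒ λ = (5 ± √17)/2 ≈ 0.4384, 4.5616; (λ − 2) = 0 ⇒ λ = 2 (multiplicity 2); (λ − 3) = 0 ⇒ λ = 3.
(Check: the roots sum (with multiplicity) to 12, matching trace L = Σdeg = 2·6 = 12.)
Laplacian eigenvalues: [0.0, 0.4384, 2.0, 2.0, 3.0, 4.5616]. Largest eigenvalue (spectral radius) = 4.5616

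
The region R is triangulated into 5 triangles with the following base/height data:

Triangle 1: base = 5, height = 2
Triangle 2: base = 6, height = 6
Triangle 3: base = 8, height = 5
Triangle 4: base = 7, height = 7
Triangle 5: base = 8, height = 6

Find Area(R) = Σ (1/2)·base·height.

(1/2)×5×2 + (1/2)×6×6 + (1/2)×8×5 + (1/2)×7×7 + (1/2)×8×6 = 91.5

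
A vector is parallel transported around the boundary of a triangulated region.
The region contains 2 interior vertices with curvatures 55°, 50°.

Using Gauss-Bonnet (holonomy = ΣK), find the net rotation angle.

Holonomy = total enclosed curvature = 55° + 50° = 105°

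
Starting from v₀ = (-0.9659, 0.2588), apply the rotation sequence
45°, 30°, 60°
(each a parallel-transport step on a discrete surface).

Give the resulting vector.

Total rotation: 45° + 30° + 60° = 135°. Final vector: (0.5000, -0.8660)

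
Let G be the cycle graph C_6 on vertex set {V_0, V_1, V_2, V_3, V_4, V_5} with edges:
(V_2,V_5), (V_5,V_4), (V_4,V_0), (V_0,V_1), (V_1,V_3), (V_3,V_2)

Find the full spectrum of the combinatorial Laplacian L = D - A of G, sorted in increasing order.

The cycle graph C_n has Laplacian eigenvalues λ_k = 2 − 2cos(2πk/n), k = 0, 1, …, n−1. Here n = 6:
k=0: 2 − 2cos(0) = 0.0; k=1: 2 − 2cos(π/3) = 1.0; k=2: 2 − 2cos(2π/3) = 3.0; k=3: 2 − 2cos(π) = 4.0; k=4: 2 − 2cos(4π/3) = 3.0; k=5: 2 − 2cos(5π/3) = 1.0.
Laplacian eigenvalues (increasing order): [0.0, 1.0, 1.0, 3.0, 3.0, 4.0]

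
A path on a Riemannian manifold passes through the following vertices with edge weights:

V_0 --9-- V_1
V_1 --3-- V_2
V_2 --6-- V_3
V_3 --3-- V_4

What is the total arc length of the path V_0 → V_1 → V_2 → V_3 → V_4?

Arc length = 9 + 3 + 6 + 3 = 21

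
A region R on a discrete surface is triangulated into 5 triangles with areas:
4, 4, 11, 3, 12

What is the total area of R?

4 + 4 + 11 + 3 + 12 = 34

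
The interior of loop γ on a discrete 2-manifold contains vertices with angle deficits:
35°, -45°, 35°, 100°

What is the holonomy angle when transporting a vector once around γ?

Holonomy = total enclosed curvature = 35° + (-45°) + 35° + 100° = 125°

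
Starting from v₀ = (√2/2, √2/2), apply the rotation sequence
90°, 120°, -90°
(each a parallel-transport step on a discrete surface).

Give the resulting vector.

Total rotation: 90° + 120° + (-90°) = 120°. Final vector: (-0.9659, 0.2588)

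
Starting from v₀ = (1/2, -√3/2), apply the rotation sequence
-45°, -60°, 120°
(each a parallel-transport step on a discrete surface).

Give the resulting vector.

Total rotation: (-45°) + (-60°) + 120° = 15°. Final vector: (0.7071, -0.7071)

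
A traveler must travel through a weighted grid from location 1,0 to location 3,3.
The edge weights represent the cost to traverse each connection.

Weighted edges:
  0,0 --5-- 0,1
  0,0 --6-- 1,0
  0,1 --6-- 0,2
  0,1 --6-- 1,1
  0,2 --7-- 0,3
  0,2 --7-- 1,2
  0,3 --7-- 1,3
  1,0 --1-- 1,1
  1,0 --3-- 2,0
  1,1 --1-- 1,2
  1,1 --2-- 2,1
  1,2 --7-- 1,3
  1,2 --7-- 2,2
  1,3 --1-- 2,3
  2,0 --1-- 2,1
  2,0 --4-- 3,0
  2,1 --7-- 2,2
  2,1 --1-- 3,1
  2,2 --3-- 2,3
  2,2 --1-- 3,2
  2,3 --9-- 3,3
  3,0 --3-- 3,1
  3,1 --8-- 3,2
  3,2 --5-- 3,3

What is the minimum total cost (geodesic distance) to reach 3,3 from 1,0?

Shortest path: 1,0 → 1,1 → 1,2 → 2,2 → 3,2 → 3,3, total weight = 15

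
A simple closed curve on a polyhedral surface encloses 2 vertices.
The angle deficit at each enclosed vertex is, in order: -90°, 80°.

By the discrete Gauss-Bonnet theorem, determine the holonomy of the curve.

Holonomy = total enclosed curvature = (-90°) + 80° = -10°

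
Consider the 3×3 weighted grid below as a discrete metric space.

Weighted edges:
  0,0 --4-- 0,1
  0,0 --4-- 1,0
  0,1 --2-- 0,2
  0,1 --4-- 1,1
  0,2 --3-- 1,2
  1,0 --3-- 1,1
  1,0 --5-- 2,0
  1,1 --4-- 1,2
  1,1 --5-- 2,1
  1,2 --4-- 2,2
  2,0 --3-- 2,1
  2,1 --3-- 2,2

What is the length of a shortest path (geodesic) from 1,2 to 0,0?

Shortest path: 1,2 → 0,2 → 0,1 → 0,0, total weight = 9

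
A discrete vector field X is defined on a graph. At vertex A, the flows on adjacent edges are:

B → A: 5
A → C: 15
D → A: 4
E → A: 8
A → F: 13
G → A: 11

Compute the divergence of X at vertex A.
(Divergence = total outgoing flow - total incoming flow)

Divergence = sum of outgoing flows = (-5) + 15 + (-4) + (-8) + 13 + (-11) = 0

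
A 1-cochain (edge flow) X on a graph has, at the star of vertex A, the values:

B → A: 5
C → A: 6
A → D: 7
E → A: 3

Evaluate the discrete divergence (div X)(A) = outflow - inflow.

Divergence = sum of outgoing flows = (-5) + (-6) + 7 + (-3) = -7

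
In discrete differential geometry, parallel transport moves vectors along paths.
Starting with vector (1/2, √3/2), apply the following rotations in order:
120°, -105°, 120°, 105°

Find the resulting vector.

Total rotation: 120° + (-105°) + 120° + 105° = 240° ≡ -120° (mod 360°). Final vector: (0.5000, -0.8660)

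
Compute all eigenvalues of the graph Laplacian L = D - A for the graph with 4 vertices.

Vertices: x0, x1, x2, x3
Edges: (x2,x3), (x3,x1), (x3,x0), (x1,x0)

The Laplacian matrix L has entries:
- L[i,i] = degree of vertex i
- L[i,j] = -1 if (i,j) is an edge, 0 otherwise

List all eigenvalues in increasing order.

Degrees: deg(x0) = 2, deg(x1) = 2, deg(x2) = 1, deg(x3) = 3.
L = D − A with rows/columns ordered (x0, x1, x2, x3):
  [ 2, -1,  0, -1]
  [-1,  2,  0, -1]
  [ 0,  0,  1, -1]
  [-1, -1, -1,  3]
Characteristic polynomial: det(λI − L) = λ(λ − 1)(λ − 3)(λ − 4).
Roots: λ = 0; (λ − 1) = 0 ⇒ λ = 1; (λ − 3) = 0 ⇒ λ = 3; (λ − 4) = 0 ⇒ λ = 4.
(Check: the roots sum (with multiplicity) to 8, matching trace L = Σdeg = 2·4 = 8.)
Laplacian eigenvalues (increasing order): [0.0, 1.0, 3.0, 4.0]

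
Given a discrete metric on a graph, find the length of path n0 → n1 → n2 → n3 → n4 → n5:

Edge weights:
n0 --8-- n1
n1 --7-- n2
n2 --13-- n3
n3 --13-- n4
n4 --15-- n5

Arc length = 8 + 7 + 13 + 13 + 15 = 56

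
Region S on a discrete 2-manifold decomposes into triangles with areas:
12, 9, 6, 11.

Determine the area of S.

12 + 9 + 6 + 11 = 38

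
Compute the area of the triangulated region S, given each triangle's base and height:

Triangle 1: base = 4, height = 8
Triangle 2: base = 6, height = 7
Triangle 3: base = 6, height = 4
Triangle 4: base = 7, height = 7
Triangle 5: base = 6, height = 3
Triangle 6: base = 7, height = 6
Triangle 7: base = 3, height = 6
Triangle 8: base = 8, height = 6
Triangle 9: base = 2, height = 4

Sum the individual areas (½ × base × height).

(1/2)×4×8 + (1/2)×6×7 + (1/2)×6×4 + (1/2)×7×7 + (1/2)×6×3 + (1/2)×7×6 + (1/2)×3×6 + (1/2)×8×6 + (1/2)×2×4 = 140.5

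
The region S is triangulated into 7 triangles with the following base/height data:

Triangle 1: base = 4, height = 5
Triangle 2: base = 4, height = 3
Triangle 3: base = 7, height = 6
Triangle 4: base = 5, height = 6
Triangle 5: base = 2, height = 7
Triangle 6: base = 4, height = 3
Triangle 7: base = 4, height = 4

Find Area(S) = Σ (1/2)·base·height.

(1/2)×4×5 + (1/2)×4×3 + (1/2)×7×6 + (1/2)×5×6 + (1/2)×2×7 + (1/2)×4×3 + (1/2)×4×4 = 73.0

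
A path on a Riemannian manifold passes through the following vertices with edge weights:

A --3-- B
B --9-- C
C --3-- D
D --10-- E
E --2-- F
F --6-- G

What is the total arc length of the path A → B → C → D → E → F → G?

Arc length = 3 + 9 + 3 + 10 + 2 + 6 = 33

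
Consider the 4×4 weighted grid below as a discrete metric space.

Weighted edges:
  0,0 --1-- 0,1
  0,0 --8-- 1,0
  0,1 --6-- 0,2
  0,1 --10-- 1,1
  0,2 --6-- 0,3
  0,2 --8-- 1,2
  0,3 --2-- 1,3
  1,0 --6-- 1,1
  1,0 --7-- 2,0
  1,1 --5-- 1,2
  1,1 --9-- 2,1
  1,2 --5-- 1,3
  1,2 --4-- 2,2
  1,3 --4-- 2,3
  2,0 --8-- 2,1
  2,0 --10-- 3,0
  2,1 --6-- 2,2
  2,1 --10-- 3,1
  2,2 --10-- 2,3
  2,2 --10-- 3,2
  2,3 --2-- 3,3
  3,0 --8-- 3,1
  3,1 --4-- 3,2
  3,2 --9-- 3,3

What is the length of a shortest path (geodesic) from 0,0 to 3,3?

Shortest path: 0,0 → 0,1 → 0,2 → 0,3 → 1,3 → 2,3 → 3,3, total weight = 21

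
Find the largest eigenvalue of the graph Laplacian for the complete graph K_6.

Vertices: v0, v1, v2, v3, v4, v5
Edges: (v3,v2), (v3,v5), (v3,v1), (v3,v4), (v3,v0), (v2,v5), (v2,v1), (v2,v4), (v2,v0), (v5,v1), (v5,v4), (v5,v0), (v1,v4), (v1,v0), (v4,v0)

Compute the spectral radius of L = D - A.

For the complete graph K_n, L = nI − J (J = all-ones matrix). J has eigenvalues n (once, eigenvector 𝟙) and 0 (multiplicity n−1), so L has eigenvalues 0 (once) and n (multiplicity n−1). Here n = 6: eigenvalue 0 once and 6 with multiplicity 5.
Laplacian eigenvalues: [0.0, 6.0, 6.0, 6.0, 6.0, 6.0]. Largest eigenvalue (spectral radius) = 6.0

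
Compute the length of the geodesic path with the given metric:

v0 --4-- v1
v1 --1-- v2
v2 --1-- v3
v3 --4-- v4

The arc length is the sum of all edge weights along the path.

Arc length = 4 + 1 + 1 + 4 = 10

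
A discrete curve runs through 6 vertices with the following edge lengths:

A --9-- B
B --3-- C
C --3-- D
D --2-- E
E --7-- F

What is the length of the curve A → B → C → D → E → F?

Arc length = 9 + 3 + 3 + 2 + 7 = 24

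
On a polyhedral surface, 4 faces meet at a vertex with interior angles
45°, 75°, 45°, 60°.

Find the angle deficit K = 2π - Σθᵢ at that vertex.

Sum of angles = 225°. K = 360° - 225° = 135° = 3π/4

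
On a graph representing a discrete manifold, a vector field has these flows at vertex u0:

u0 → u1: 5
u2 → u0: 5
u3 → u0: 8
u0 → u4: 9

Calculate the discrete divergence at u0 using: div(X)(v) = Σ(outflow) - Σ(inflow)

Divergence = sum of outgoing flows = 5 + (-5) + (-8) + 9 = 1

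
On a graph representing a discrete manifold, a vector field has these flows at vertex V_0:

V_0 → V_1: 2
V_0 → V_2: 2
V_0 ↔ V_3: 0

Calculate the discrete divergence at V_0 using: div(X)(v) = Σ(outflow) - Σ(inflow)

Divergence = sum of outgoing flows = 2 + 2 + 0 = 4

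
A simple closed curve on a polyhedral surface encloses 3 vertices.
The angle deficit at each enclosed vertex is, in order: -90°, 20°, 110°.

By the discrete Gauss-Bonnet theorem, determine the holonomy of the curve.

Holonomy = total enclosed curvature = (-90°) + 20° + 110° = 40°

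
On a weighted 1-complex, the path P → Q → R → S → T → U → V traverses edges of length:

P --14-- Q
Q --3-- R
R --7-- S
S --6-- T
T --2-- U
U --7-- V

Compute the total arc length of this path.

Arc length = 14 + 3 + 7 + 6 + 2 + 7 = 39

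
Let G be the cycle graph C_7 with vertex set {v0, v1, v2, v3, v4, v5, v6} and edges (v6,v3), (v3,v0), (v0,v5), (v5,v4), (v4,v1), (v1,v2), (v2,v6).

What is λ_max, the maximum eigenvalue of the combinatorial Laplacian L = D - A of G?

The cycle graph C_n has Laplacian eigenvalues λ_k = 2 − 2cos(2πk/n), k = 0, 1, …, n−1. Here n = 7:
k=0: 2 − 2cos(0) = 0.0; k=1: 2 − 2cos(2π/7) = 0.753; k=2: 2 − 2cos(4π/7) = 2.445; k=3: 2 − 2cos(6π/7) = 3.8019; k=4: 2 − 2cos(8π/7) = 3.8019; k=5: 2 − 2cos(10π/7) = 2.445; k=6: 2 − 2cos(12π/7) = 0.753.
Laplacian eigenvalues: [0.0, 0.753, 0.753, 2.445, 2.445, 3.8019, 3.8019]. Largest eigenvalue (spectral radius) = 3.8019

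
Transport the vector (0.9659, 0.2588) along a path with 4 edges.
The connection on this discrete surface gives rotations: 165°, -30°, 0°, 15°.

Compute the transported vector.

Total rotation: 165° + (-30°) + 0° + 15° = 150°. Final vector: (-0.9659, 0.2588)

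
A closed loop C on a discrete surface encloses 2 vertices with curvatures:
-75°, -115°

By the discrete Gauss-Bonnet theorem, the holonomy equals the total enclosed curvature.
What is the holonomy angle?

Holonomy = total enclosed curvature = (-75°) + (-115°) = -190°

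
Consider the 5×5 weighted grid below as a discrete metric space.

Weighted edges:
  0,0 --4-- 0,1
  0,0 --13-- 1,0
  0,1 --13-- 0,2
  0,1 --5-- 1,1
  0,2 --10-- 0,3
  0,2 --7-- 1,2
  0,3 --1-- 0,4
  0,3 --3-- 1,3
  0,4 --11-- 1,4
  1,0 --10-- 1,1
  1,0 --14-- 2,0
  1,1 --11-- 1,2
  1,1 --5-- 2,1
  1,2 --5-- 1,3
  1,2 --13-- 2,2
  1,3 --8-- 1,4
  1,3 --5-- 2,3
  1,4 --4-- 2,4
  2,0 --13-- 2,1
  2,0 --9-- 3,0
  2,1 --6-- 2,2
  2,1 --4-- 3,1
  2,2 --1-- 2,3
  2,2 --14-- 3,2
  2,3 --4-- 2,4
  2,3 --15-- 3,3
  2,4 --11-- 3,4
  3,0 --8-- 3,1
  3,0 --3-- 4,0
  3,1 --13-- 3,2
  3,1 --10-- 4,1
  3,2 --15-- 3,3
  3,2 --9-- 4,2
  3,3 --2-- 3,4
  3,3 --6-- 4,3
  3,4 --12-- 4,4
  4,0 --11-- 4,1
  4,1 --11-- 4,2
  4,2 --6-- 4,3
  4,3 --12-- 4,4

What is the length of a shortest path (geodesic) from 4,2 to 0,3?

Shortest path: 4,2 → 3,2 → 2,2 → 2,3 → 1,3 → 0,3, total weight = 32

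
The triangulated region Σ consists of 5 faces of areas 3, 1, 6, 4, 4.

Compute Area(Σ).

3 + 1 + 6 + 4 + 4 = 18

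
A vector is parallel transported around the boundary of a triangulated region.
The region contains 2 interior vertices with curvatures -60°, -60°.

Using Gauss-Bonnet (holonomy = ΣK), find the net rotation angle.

Holonomy = total enclosed curvature = (-60°) + (-60°) = -120°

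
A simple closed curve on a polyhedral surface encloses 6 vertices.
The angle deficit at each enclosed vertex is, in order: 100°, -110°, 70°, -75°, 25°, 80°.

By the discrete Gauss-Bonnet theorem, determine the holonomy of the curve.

Holonomy = total enclosed curvature = 100° + (-110°) + 70° + (-75°) + 25° + 80° = 90°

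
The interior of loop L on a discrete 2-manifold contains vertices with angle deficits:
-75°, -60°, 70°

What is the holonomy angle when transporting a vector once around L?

Holonomy = total enclosed curvature = (-75°) + (-60°) + 70° = -65°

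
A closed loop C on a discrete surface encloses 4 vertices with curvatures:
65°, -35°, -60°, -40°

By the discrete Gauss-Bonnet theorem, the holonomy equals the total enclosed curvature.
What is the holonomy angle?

Holonomy = total enclosed curvature = 65° + (-35°) + (-60°) + (-40°) = -70°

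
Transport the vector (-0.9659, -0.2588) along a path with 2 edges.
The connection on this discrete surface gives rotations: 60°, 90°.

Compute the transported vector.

Total rotation: 60° + 90° = 150°. Final vector: (0.9659, -0.2588)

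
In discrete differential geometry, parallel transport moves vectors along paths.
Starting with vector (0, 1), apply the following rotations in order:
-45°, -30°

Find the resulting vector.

Total rotation: (-45°) + (-30°) = -75°. Final vector: (0.9659, 0.2588)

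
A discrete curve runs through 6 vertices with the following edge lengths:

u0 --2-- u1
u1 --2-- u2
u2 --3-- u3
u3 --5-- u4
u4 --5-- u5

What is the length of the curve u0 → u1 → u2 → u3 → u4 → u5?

Arc length = 2 + 2 + 3 + 5 + 5 = 17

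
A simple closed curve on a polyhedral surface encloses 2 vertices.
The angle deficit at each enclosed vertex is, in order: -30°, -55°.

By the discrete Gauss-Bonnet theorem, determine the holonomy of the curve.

Holonomy = total enclosed curvature = (-30°) + (-55°) = -85°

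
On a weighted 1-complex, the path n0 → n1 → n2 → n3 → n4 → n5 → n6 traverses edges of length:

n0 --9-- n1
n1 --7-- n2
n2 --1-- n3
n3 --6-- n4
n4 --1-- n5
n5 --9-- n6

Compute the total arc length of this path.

Arc length = 9 + 7 + 1 + 6 + 1 + 9 = 33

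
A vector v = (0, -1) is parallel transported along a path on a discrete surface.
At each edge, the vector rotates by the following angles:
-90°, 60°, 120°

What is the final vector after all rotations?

Total rotation: (-90°) + 60° + 120° = 90°. Final vector: (1, 0)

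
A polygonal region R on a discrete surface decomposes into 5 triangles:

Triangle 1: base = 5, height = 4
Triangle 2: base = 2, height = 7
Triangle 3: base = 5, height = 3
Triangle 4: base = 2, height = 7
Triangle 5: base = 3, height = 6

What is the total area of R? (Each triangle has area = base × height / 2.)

(1/2)×5×4 + (1/2)×2×7 + (1/2)×5×3 + (1/2)×2×7 + (1/2)×3×6 = 40.5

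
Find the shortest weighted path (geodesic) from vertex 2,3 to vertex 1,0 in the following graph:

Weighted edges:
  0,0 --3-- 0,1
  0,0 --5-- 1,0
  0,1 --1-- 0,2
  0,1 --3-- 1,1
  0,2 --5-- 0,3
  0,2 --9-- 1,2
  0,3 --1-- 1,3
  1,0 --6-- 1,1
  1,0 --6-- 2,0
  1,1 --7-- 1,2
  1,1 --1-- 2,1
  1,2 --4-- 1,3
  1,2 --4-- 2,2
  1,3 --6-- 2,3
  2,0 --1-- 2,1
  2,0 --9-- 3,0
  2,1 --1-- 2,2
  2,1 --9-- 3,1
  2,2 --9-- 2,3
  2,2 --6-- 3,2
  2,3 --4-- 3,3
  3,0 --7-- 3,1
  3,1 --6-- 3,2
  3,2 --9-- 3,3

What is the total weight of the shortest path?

Shortest path: 2,3 → 2,2 → 2,1 → 1,1 → 1,0, total weight = 17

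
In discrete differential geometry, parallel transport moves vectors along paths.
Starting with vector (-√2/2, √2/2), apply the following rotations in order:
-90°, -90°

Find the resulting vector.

Total rotation: (-90°) + (-90°) = -180° ≡ 180° (mod 360°). Final vector: (0.7071, -0.7071)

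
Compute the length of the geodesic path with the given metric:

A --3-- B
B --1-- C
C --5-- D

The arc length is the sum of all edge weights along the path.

Arc length = 3 + 1 + 5 = 9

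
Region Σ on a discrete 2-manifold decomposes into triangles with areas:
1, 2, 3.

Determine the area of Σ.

1 + 2 + 3 = 6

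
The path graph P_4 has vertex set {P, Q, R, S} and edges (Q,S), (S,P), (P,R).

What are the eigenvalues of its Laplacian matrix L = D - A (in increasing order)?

The path graph P_n has Laplacian eigenvalues λ_k = 2 − 2cos(kπ/n), k = 0, 1, …, n−1. Here n = 4:
k=0: 2 − 2cos(0) = 0.0; k=1: 2 − 2cos(π/4) = 0.5858; k=2: 2 − 2cos(π/2) = 2.0; k=3: 2 − 2cos(3π/4) = 3.4142.
Laplacian eigenvalues (increasing order): [0.0, 0.5858, 2.0, 3.4142]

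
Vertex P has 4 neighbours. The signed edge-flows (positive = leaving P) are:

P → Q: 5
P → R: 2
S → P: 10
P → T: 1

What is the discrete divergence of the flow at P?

Divergence = sum of outgoing flows = 5 + 2 + (-10) + 1 = -2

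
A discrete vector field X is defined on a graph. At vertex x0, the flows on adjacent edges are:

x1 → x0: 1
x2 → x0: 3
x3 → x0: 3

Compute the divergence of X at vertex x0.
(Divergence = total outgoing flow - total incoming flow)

Divergence = sum of outgoing flows = (-1) + (-3) + (-3) = -7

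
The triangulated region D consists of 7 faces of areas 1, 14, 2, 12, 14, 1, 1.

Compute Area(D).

1 + 14 + 2 + 12 + 14 + 1 + 1 = 45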